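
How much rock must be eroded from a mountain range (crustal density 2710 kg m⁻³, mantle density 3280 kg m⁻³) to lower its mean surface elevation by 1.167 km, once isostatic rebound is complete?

Net drop Δ = e − u = e − e ρ_c/ρ_m = e (ρ_m − ρ_c)/ρ_m.
e = Δ ρ_m/(ρ_m − ρ_c) = 1.167 km × 3280/570 = 6.72 km.

6.72 km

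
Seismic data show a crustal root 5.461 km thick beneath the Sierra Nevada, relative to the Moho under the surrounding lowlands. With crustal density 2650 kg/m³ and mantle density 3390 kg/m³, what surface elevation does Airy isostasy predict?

Balancing pressure at the compensation depth: ρ_c h = (ρ_m − ρ_c) r.
h = r (ρ_m − ρ_c) / ρ_c = 5.461 km × (3390 − 2650) / 2650 = 1.52 km.

1.52 km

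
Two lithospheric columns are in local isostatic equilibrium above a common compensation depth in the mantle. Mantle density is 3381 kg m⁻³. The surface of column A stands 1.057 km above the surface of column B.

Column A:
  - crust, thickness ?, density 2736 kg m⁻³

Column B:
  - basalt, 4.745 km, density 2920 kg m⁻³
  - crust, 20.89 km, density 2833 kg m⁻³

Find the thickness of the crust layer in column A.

Take the compensation level at the base of the deeper column (depth z_c below the surface of column A) and equate Σ ρ_i t_i down to z_c; mantle fills any gap and the z_c terms cancel.
Column A: x×2736 + (z_c − 0 − x)×3381
Column B: 1.057×0 + 4.745×2920 + 20.89×2833 + (z_c − 1.057 − 25.635)×3381
The z_c×3381 term appears on both sides and cancels. Collect the known terms of each column as K = Σ(ρt)_known − 3381 × (depth of known layers): K_A = 0 − 3381×0 = 0; K_B = 73036.77 − 3381×(1.057 + 25.635) = −17208.882.
Balance: K_A − x×(3381 − 2736) = K_B, so x = (K_A − K_B)/(3381 − 2736) = 17208.9/645 = 26.7 km.

26.7 km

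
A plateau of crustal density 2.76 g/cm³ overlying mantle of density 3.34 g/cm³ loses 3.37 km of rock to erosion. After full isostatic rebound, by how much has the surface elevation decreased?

Rebound u = e ρ_c/ρ_m = 3.37 km × 2.76/3.34 = 2.785 km.
Net surface drop = e − u = 3.37 km − 2.785 km = e (ρ_m − ρ_c)/ρ_m = 0.585 km.

0.585 km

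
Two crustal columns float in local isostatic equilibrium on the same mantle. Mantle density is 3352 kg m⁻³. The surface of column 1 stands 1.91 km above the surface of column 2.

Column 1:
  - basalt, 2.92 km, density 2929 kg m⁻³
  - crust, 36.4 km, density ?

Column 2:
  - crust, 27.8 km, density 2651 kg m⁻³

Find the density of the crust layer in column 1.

Take the compensation level at the base of the deeper column (depth z_c below the surface of column 1) and equate Σ ρ_i t_i down to z_c; mantle fills any gap and the z_c terms cancel.
Column 1: 2.92×2929 + 36.4×ρ + (z_c − 39.32)×3352
Column 2: 1.91×0 + 27.8×2651 + (z_c − 1.91 − 27.8)×3352
The z_c×3352 term appears on both sides and cancels. Collect the known terms of each column as K = Σ(ρt)_known − 3352 × (depth of known layers): K_1 = 8552.68 − 3352×39.32 = −123247.96; K_2 = 73697.8 − 3352×(1.91 + 27.8) = −25890.12.
Balance: K_1 + 36.4×ρ = K_2, so ρ = (K_2 − K_1)/36.4 = 97357.8/36.4 = 2670 kg m⁻³.

2670 kg m⁻³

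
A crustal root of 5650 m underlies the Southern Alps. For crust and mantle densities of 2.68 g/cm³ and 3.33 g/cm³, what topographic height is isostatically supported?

Isostatic balance requires: ρ_c h = (ρ_m − ρ_c) r.
h = r (ρ_m − ρ_c) / ρ_c = 5650 m × (3.33 − 2.68) / 2.68 = 1370 m.

1370 m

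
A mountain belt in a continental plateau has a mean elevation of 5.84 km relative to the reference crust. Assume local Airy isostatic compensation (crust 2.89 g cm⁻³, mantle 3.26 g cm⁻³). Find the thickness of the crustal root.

45.6 km

Balancing pressure at the compensation depth: the weight of the topography is balanced by the buoyancy of the root, ρ_c h = (ρ_m − ρ_c) r.
r = h · ρ_c / (ρ_m − ρ_c) = 5.84 km × 2.89 / (3.26 − 2.89) = 45.6 km.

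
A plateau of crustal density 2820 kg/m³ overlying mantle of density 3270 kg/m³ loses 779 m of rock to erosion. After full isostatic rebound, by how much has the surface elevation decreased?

107 m

Rebound u = e ρ_c/ρ_m = 779 m × 2820/3270 = 671.8 m.
Net surface drop = e − u = 779 m − 671.8 m = e (ρ_m − ρ_c)/ρ_m = 107 m.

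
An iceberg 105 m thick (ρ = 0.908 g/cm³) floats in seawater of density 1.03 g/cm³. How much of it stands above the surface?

12.4 m

Floating equilibrium: submerged depth d = t ρ_obj/ρ_fluid = 105 m × 0.908/1.03 = 92.56 m.
Freeboard = t − d = 105 m − 92.56 m = 12.4 m.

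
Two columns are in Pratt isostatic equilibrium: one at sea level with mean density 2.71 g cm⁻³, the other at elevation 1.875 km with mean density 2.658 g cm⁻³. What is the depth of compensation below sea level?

95.8 km

ρ_ref D = ρ (D + h) → D (ρ_ref − ρ) = ρ h.
D = ρ h/(ρ_ref − ρ) = 2.658 × 1.875 km/(2.71 − 2.658) = 95.8 km.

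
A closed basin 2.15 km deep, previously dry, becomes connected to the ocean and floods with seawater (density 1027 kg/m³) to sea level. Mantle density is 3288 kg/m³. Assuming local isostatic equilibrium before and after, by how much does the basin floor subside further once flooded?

0.977 km

After flooding the water column is d + s deep. Its weight must equal the weight of mantle displaced by the extra subsidence s: (d + s) ρ_w = s ρ_m.
s = d ρ_w / (ρ_m − ρ_w) = 2.15 km × 1027/(3288 − 1027) = 0.977 km.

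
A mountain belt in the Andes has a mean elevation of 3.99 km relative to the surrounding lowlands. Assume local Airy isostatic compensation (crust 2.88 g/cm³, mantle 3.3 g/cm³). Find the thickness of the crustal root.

27.4 km

For local isostatic compensation: the weight of the topography is balanced by the buoyancy of the root, ρ_c h = (ρ_m − ρ_c) r.
r = h · ρ_c / (ρ_m − ρ_c) = 3.99 km × 2.88 / (3.3 − 2.88) = 27.4 km.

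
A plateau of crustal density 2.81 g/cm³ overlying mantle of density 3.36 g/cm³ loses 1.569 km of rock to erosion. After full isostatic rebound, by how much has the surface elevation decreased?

Rebound u = e ρ_c/ρ_m = 1.569 km × 2.81/3.36 = 1.312 km.
Net surface drop = e − u = 1.569 km − 1.312 km = e (ρ_m − ρ_c)/ρ_m = 0.257 km.

0.257 km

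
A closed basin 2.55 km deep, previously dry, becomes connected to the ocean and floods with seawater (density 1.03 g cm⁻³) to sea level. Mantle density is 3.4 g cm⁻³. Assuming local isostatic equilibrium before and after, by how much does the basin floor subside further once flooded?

After flooding the water column is d + s deep. Its weight must equal the weight of mantle displaced by the extra subsidence s: (d + s) ρ_w = s ρ_m.
s = d ρ_w / (ρ_m − ρ_w) = 2.55 km × 1.03/(3.4 − 1.03) = 1.11 km.

1.11 km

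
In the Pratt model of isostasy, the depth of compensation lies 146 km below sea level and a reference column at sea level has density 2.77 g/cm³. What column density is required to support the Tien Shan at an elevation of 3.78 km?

2.7 g/cm³

Pratt balance: ρ_ref D = ρ (D + h).
ρ = ρ_ref D/(D + h) = 2.77 × 146 km/(146 km + 3.78 km) = 2.7 g/cm³.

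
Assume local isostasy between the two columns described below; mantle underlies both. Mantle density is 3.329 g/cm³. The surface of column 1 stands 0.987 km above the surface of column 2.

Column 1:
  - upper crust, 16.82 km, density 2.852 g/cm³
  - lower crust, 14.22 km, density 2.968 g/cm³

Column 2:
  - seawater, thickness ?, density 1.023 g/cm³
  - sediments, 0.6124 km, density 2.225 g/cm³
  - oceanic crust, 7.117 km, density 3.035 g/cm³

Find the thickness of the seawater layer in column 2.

Take the compensation level at the base of the deeper column (depth z_c below the surface of column 1) and equate Σ ρ_i t_i down to z_c; mantle fills any gap and the z_c terms cancel.
Column 1: 16.82×2.852 + 14.22×2.968 + (z_c − 31.04)×3.329
Column 2: 0.987×0 + x×1.023 + 0.6124×2.225 + 7.117×3.035 + (z_c − 0.987 − 7.7294 − x)×3.329
The z_c×3.329 term appears on both sides and cancels. Collect the known terms of each column as K = Σ(ρt)_known − 3.329 × (depth of known layers): K_1 = 90.1756 − 3.329×31.04 = −13.15656; K_2 = 22.962685 − 3.329×(0.987 + 7.7294) = −6.0542106.
Balance: K_1 = K_2 − x×(3.329 − 1.023), so x = (K_2 − K_1)/(3.329 − 1.023) = 7.10235/2.306 = 3.08 km.

3.08 km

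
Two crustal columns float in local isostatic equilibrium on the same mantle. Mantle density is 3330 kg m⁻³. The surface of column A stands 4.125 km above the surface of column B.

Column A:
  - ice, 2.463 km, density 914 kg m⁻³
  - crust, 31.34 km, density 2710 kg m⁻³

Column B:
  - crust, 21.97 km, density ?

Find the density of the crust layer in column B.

Take the compensation level at the base of the deeper column (depth z_c below the surface of column A) and equate Σ ρ_i t_i down to z_c; mantle fills any gap and the z_c terms cancel.
Column A: 2.463×914 + 31.34×2710 + (z_c − 33.803)×3330
Column B: 4.125×0 + 21.97×ρ + (z_c − 4.125 − 21.97)×3330
The z_c×3330 term appears on both sides and cancels. Collect the known terms of each column as K = Σ(ρt)_known − 3330 × (depth of known layers): K_A = 87182.582 − 3330×33.803 = −25381.408; K_B = 0 − 3330×(4.125 + 21.97) = −86896.35.
Balance: K_A = K_B + 21.97×ρ, so ρ = (K_A − K_B)/21.97 = 61514.9/21.97 = 2800 kg m⁻³.

2800 kg m⁻³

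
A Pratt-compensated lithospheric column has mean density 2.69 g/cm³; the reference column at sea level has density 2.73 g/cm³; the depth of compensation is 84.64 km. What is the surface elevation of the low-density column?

ρ_ref D = ρ (D + h) → h = D (ρ_ref − ρ)/ρ.
h = 84.64 km × (2.73 − 2.69)/2.69 = 1.26 km.

1.26 km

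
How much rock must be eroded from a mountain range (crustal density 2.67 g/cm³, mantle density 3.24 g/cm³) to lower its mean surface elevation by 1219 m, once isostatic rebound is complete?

Net drop Δ = e − u = e − e ρ_c/ρ_m = e (ρ_m − ρ_c)/ρ_m.
e = Δ ρ_m/(ρ_m − ρ_c) = 1219 m × 3.24/0.57 = 6930 m.

6930 m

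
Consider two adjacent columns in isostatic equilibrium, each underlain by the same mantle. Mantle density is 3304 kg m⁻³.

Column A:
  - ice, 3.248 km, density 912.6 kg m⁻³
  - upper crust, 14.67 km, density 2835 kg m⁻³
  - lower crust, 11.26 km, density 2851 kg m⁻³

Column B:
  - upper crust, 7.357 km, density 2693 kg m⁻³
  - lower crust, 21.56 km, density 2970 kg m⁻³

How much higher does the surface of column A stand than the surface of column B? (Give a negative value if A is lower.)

2.44 km

For any compensation level in the mantle, the mantle terms cancel and isostasy reduces to e = (Σt_A − Σt_B) − (Σ(ρt)_A − Σ(ρt)_B) / ρ_m.
Σt_A = 29.178 km; Σt_B = 28.917 km; Σ(ρt)_A = 76655.8348; Σ(ρt)_B = 83845.601 (in km·kg m⁻³).
e = (29.178 − 28.917) − (76655.8348 − 83845.601) / 3304 = 2.44 km.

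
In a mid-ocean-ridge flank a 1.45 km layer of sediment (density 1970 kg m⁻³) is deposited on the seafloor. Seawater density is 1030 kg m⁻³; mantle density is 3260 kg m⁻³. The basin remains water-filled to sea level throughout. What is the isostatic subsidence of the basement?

Submarine loading: the sediment displaces seawater, and the subsidence is in turn flooded, so s (ρ_m − ρ_w) = t (ρ_sed − ρ_w).
s = 1.45 km × (1970 − 1030) / (3260 − 1030) = 0.611 km.

0.611 km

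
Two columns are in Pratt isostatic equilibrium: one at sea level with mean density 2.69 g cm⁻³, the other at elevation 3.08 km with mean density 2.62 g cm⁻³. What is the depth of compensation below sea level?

ρ_ref D = ρ (D + h) → D (ρ_ref − ρ) = ρ h.
D = ρ h/(ρ_ref − ρ) = 2.62 × 3.08 km/(2.69 − 2.62) = 115 km.

115 km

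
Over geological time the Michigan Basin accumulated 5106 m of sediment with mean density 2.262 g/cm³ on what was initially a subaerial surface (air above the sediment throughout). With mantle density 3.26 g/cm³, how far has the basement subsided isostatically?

3540 m

Subaerial load: s = t ρ_sed / ρ_m = 5106 m × 2.262/3.26 = 3540 m.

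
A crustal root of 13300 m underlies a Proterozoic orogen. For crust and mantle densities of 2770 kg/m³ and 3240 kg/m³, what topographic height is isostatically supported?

2260 m

In Airy isostatic equilibrium: ρ_c h = (ρ_m − ρ_c) r.
h = r (ρ_m − ρ_c) / ρ_c = 13300 m × (3240 − 2770) / 2770 = 2260 m.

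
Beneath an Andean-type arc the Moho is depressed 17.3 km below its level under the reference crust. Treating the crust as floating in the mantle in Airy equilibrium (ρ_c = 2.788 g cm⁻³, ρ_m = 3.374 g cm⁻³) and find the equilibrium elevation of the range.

3.64 km

In Airy isostatic equilibrium: ρ_c h = (ρ_m − ρ_c) r.
h = r (ρ_m − ρ_c) / ρ_c = 17.3 km × (3.374 − 2.788) / 2.788 = 3.64 km.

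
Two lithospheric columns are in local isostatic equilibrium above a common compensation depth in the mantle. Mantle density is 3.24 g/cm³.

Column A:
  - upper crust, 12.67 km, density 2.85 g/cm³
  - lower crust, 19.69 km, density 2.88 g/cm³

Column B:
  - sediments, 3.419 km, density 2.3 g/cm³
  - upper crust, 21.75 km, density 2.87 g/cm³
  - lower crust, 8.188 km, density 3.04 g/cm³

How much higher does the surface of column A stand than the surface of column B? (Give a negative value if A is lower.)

−0.268 km

For any compensation level in the mantle, the mantle terms cancel and isostasy reduces to e = (Σt_A − Σt_B) − (Σ(ρt)_A − Σ(ρt)_B) / ρ_m.
Σt_A = 32.36 km; Σt_B = 33.357 km; Σ(ρt)_A = 92.8167; Σ(ρt)_B = 95.17772 (in km·g/cm³).
e = (32.36 − 33.357) − (92.8167 − 95.17772) / 3.24 = −0.268 km.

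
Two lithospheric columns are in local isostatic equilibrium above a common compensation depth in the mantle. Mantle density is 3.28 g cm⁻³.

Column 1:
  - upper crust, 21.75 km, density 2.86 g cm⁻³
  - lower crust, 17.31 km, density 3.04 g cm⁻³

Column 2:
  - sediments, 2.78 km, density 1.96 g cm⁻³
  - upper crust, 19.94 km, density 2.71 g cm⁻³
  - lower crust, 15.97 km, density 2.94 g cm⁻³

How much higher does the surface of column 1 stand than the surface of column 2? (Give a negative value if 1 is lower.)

−2.19 km

For any compensation level in the mantle, the mantle terms cancel and isostasy reduces to e = (Σt_1 − Σt_2) − (Σ(ρt)_1 − Σ(ρt)_2) / ρ_m.
Σt_1 = 39.06 km; Σt_2 = 38.69 km; Σ(ρt)_1 = 114.8274; Σ(ρt)_2 = 106.438 (in km·g cm⁻³).
e = (39.06 − 38.69) − (114.8274 − 106.438) / 3.28 = −2.19 km.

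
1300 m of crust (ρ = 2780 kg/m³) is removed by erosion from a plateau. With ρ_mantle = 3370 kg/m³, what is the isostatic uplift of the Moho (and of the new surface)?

Unloading: uplift u = e ρ_c/ρ_m = 1300 m × 2780/3370 = 1070 m.

1070 m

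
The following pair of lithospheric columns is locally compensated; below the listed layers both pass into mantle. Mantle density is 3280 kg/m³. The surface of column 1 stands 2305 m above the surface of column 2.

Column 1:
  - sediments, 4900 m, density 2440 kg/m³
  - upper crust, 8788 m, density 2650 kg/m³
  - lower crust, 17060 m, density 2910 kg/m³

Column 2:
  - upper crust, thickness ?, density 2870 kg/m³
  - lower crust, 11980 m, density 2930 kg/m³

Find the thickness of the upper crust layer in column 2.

Take the compensation level at the base of the deeper column (depth z_c below the surface of column 1) and equate Σ ρ_i t_i down to z_c; mantle fills any gap and the z_c terms cancel.
Column 1: 4900×2440 + 8788×2650 + 17060×2910 + (z_c − 30748)×3280
Column 2: 2305×0 + x×2870 + 11980×2930 + (z_c − 2305 − 11980 − x)×3280
The z_c×3280 term appears on both sides and cancels. Collect the known terms of each column as K = Σ(ρt)_known − 3280 × (depth of known layers): K_1 = 84888800 − 3280×30748 = −15964640; K_2 = 35101400 − 3280×(2305 + 11980) = −11753400.
Balance: K_1 = K_2 − x×(3280 − 2870), so x = (K_2 − K_1)/(3280 − 2870) = 4211240/410 = 10300 m.

10300 m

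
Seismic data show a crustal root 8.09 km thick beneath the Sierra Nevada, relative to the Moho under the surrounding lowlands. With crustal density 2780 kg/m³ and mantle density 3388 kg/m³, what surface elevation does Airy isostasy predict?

In Airy isostatic equilibrium: ρ_c h = (ρ_m − ρ_c) r.
h = r (ρ_m − ρ_c) / ρ_c = 8.09 km × (3388 − 2780) / 2780 = 1.77 km.

1.77 km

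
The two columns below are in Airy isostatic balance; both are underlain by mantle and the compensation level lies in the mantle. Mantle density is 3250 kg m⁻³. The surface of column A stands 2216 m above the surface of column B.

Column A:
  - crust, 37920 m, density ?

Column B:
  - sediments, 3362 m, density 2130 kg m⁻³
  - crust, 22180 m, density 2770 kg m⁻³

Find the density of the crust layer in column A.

2680 kg m⁻³

Take the compensation level at the base of the deeper column (depth z_c below the surface of column A) and equate Σ ρ_i t_i down to z_c; mantle fills any gap and the z_c terms cancel.
Column A: 37920×ρ + (z_c − 37920)×3250
Column B: 2216×0 + 3362×2130 + 22180×2770 + (z_c − 2216 − 25542)×3250
The z_c×3250 term appears on both sides and cancels. Collect the known terms of each column as K = Σ(ρt)_known − 3250 × (depth of known layers): K_A = 0 − 3250×37920 = −123240000; K_B = 68599660 − 3250×(2216 + 25542) = −21613840.
Balance: K_A + 37920×ρ = K_B, so ρ = (K_B − K_A)/37920 = 101626000/37920 = 2680 kg m⁻³.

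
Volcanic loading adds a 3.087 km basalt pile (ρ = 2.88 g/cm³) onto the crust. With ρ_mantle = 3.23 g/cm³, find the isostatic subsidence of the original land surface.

Subaerial loading: s = t ρ_load / ρ_m.
s = 3.087 km × 2.88/3.23 = 2.75 km.

2.75 km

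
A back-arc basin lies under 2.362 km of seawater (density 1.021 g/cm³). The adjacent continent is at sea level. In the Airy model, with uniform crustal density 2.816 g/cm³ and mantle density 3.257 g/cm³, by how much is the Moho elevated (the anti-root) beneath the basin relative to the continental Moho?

Balancing pressure at the compensation depth: replacing crust with seawater at the top is compensated by replacing crust with mantle at the base: d (ρ_c − ρ_w) = a (ρ_m − ρ_c).
a = d (ρ_c − ρ_w)/(ρ_m − ρ_c) = 2.362 km × 1.795/0.441 = 9.61 km.

9.61 km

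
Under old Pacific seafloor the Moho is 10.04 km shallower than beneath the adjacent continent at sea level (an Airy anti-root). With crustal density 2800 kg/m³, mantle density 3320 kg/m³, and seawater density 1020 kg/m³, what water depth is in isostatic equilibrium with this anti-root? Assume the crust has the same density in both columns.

Replacing a thickness d of crust by seawater at the top must be balanced by replacing crust with mantle at the base: d (ρ_c − ρ_w) = a (ρ_m − ρ_c).
d = a (ρ_m − ρ_c)/(ρ_c − ρ_w) = 10.04 km × 520/1780 = 2.93 km.

2.93 km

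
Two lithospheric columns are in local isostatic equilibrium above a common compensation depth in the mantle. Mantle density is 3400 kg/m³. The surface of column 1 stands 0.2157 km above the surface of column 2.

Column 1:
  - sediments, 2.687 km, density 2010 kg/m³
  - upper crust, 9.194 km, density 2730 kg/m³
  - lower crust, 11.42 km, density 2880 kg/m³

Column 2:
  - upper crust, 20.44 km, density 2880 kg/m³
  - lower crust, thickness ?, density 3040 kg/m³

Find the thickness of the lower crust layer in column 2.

Take the compensation level at the base of the deeper column (depth z_c below the surface of column 1) and equate Σ ρ_i t_i down to z_c; mantle fills any gap and the z_c terms cancel.
Column 1: 2.687×2010 + 9.194×2730 + 11.42×2880 + (z_c − 23.301)×3400
Column 2: 0.2157×0 + 20.44×2880 + x×3040 + (z_c − 0.2157 − 20.44 − x)×3400
The z_c×3400 term appears on both sides and cancels. Collect the known terms of each column as K = Σ(ρt)_known − 3400 × (depth of known layers): K_1 = 63390.09 − 3400×23.301 = −15833.31; K_2 = 58867.2 − 3400×(0.2157 + 20.44) = −11362.18.
Balance: K_1 = K_2 − x×(3400 − 3040), so x = (K_2 − K_1)/(3400 − 3040) = 4471.13/360 = 12.4 km.

12.4 km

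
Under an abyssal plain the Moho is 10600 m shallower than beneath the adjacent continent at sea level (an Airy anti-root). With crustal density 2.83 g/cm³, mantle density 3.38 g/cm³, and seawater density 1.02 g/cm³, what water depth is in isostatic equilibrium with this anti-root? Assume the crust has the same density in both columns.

Replacing a thickness d of crust by seawater at the top must be balanced by replacing crust with mantle at the base: d (ρ_c − ρ_w) = a (ρ_m − ρ_c).
d = a (ρ_m − ρ_c)/(ρ_c − ρ_w) = 10600 m × 0.55/1.81 = 3220 m.

3220 m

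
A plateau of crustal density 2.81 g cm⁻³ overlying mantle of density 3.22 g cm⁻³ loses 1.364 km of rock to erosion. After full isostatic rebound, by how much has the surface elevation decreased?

0.174 km

Rebound u = e ρ_c/ρ_m = 1.364 km × 2.81/3.22 = 1.19 km.
Net surface drop = e − u = 1.364 km − 1.19 km = e (ρ_m − ρ_c)/ρ_m = 0.174 km.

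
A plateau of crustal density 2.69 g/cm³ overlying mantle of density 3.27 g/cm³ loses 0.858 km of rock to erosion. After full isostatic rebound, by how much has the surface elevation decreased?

0.152 km

Rebound u = e ρ_c/ρ_m = 0.858 km × 2.69/3.27 = 0.7058 km.
Net surface drop = e − u = 0.858 km − 0.7058 km = e (ρ_m − ρ_c)/ρ_m = 0.152 km.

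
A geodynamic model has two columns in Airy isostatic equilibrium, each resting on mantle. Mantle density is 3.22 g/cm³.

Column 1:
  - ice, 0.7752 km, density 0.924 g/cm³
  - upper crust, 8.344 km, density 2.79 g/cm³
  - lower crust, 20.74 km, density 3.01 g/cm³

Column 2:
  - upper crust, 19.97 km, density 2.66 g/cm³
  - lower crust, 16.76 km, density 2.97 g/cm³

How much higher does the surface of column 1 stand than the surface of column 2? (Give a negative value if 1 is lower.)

For any compensation level in the mantle, the mantle terms cancel and isostasy reduces to e = (Σt_1 − Σt_2) − (Σ(ρt)_1 − Σ(ρt)_2) / ρ_m.
Σt_1 = 29.8592 km; Σt_2 = 36.73 km; Σ(ρt)_1 = 86.4234448; Σ(ρt)_2 = 102.8974 (in km·g/cm³).
e = (29.8592 − 36.73) − (86.4234448 − 102.8974) / 3.22 = −1.75 km.

−1.75 km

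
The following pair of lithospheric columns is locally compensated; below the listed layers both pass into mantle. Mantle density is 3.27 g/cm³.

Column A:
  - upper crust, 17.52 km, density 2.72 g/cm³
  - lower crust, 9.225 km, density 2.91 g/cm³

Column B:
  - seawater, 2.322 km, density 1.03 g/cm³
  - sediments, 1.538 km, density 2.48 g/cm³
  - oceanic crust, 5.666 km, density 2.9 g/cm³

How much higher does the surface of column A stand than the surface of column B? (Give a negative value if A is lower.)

For any compensation level in the mantle, the mantle terms cancel and isostasy reduces to e = (Σt_A − Σt_B) − (Σ(ρt)_A − Σ(ρt)_B) / ρ_m.
Σt_A = 26.745 km; Σt_B = 9.526 km; Σ(ρt)_A = 74.49915; Σ(ρt)_B = 22.6373 (in km·g/cm³).
e = (26.745 − 9.526) − (74.49915 − 22.6373) / 3.27 = 1.36 km.

1.36 km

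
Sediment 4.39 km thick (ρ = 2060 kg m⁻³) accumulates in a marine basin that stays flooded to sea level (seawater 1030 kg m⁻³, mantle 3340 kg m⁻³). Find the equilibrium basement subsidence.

Submarine loading: the sediment displaces seawater, and the subsidence is in turn flooded, so s (ρ_m − ρ_w) = t (ρ_sed − ρ_w).
s = 4.39 km × (2060 − 1030) / (3340 − 1030) = 1.96 km.

1.96 km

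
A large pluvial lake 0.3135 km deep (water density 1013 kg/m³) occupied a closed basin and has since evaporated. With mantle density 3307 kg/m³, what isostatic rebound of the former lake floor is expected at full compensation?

0.096 km

u = d ρ_w/ρ_m = 0.3135 km × 1013/3307 = 0.096 km.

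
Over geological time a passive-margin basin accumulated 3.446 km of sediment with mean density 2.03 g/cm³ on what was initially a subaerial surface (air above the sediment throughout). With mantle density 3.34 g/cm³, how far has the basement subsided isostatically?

2.09 km

Subaerial load: s = t ρ_sed / ρ_m = 3.446 km × 2.03/3.34 = 2.09 km.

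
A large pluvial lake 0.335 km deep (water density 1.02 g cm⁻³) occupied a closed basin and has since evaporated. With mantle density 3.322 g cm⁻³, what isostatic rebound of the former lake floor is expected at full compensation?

u = d ρ_w/ρ_m = 0.335 km × 1.02/3.322 = 0.103 km.

0.103 km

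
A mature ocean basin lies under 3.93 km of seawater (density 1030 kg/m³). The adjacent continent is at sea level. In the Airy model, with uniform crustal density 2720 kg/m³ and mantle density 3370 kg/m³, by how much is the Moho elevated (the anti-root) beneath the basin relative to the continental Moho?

By Archimedes' principle applied to the lithosphere: replacing crust with seawater at the top is compensated by replacing crust with mantle at the base: d (ρ_c − ρ_w) = a (ρ_m − ρ_c).
a = d (ρ_c − ρ_w)/(ρ_m − ρ_c) = 3.93 km × 1690/650 = 10.2 km.

10.2 km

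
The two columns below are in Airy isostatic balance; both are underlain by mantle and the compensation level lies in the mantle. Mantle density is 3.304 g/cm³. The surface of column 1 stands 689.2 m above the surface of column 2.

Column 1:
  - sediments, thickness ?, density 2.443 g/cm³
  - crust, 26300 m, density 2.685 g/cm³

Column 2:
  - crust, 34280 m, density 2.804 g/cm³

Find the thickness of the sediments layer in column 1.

Take the compensation level at the base of the deeper column (depth z_c below the surface of column 1) and equate Σ ρ_i t_i down to z_c; mantle fills any gap and the z_c terms cancel.
Column 1: x×2.443 + 26300×2.685 + (z_c − 26300 − x)×3.304
Column 2: 689.2×0 + 34280×2.804 + (z_c − 689.2 − 34280)×3.304
The z_c×3.304 term appears on both sides and cancels. Collect the known terms of each column as K = Σ(ρt)_known − 3.304 × (depth of known layers): K_1 = 70615.5 − 3.304×26300 = −16279.7; K_2 = 96121.12 − 3.304×(689.2 + 34280) = −19417.1168.
Balance: K_1 − x×(3.304 − 2.443) = K_2, so x = (K_1 − K_2)/(3.304 − 2.443) = 3137.42/0.861 = 3640 m.

3640 m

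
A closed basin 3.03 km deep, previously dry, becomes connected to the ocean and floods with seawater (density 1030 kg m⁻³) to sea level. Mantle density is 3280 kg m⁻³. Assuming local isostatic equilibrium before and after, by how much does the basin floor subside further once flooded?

1.39 km

After flooding the water column is d + s deep. Its weight must equal the weight of mantle displaced by the extra subsidence s: (d + s) ρ_w = s ρ_m.
s = d ρ_w / (ρ_m − ρ_w) = 3.03 km × 1030/(3280 − 1030) = 1.39 km.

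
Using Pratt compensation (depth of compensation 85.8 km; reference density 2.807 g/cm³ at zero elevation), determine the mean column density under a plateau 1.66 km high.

Pratt balance: ρ_ref D = ρ (D + h).
ρ = ρ_ref D/(D + h) = 2.807 × 85.8 km/(85.8 km + 1.66 km) = 2.75 g/cm³.

2.75 g/cm³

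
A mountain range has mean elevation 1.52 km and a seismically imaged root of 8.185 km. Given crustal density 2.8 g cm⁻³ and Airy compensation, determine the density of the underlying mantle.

3.32 g cm⁻³

Airy balance: ρ_c h = (ρ_m − ρ_c) r → ρ_m = ρ_c (1 + h/r).
ρ_m = 2.8 × (1 + 1.52 km/8.185 km) = 3.32 g cm⁻³.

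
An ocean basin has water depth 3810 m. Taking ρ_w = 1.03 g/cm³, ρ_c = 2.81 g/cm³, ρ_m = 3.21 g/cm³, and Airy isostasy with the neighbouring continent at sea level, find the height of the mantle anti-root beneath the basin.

Equating mass per unit area of the two columns: replacing crust with seawater at the top is compensated by replacing crust with mantle at the base: d (ρ_c − ρ_w) = a (ρ_m − ρ_c).
a = d (ρ_c − ρ_w)/(ρ_m − ρ_c) = 3810 m × 1.78/0.4 = 17000 m.

17000 m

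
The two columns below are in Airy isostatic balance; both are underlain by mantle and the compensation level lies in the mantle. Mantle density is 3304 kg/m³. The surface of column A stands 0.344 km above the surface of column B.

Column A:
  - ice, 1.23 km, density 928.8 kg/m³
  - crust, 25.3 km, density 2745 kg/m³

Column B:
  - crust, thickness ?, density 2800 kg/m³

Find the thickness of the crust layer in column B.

31.6 km

Take the compensation level at the base of the deeper column (depth z_c below the surface of column A) and equate Σ ρ_i t_i down to z_c; mantle fills any gap and the z_c terms cancel.
Column A: 1.23×928.8 + 25.3×2745 + (z_c − 26.53)×3304
Column B: 0.344×0 + x×2800 + (z_c − 0.344 − 0 − x)×3304
The z_c×3304 term appears on both sides and cancels. Collect the known terms of each column as K = Σ(ρt)_known − 3304 × (depth of known layers): K_A = 70590.924 − 3304×26.53 = −17064.196; K_B = 0 − 3304×(0.344 + 0) = −1136.576.
Balance: K_A = K_B − x×(3304 − 2800), so x = (K_B − K_A)/(3304 − 2800) = 15927.6/504 = 31.6 km.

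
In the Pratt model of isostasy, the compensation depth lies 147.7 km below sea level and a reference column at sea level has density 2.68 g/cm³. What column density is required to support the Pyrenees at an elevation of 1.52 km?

2.65 g/cm³

Pratt balance: ρ_ref D = ρ (D + h).
ρ = ρ_ref D/(D + h) = 2.68 × 147.7 km/(147.7 km + 1.52 km) = 2.65 g/cm³.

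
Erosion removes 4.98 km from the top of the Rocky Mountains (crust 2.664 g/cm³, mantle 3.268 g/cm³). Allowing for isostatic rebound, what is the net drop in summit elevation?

Rebound u = e ρ_c/ρ_m = 4.98 km × 2.664/3.268 = 4.06 km.
Net surface drop = e − u = 4.98 km − 4.06 km = e (ρ_m − ρ_c)/ρ_m = 0.92 km.

0.92 km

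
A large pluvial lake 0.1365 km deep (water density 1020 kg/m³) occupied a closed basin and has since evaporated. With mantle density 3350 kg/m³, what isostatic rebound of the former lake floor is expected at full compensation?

0.0416 km

u = d ρ_w/ρ_m = 0.1365 km × 1020/3350 = 0.0416 km.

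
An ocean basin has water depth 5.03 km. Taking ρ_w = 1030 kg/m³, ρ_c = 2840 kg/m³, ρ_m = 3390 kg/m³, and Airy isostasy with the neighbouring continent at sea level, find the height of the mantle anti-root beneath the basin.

Isostatic balance requires: replacing crust with seawater at the top is compensated by replacing crust with mantle at the base: d (ρ_c − ρ_w) = a (ρ_m − ρ_c).
a = d (ρ_c − ρ_w)/(ρ_m − ρ_c) = 5.03 km × 1810/550 = 16.6 km.

16.6 km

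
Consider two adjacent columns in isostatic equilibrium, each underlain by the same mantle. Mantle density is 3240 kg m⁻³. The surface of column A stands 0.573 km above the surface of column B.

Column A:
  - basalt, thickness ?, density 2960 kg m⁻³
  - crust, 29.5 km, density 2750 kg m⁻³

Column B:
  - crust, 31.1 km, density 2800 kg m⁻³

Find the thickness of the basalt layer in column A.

Take the compensation level at the base of the deeper column (depth z_c below the surface of column A) and equate Σ ρ_i t_i down to z_c; mantle fills any gap and the z_c terms cancel.
Column A: x×2960 + 29.5×2750 + (z_c − 29.5 − x)×3240
Column B: 0.573×0 + 31.1×2800 + (z_c − 0.573 − 31.1)×3240
The z_c×3240 term appears on both sides and cancels. Collect the known terms of each column as K = Σ(ρt)_known − 3240 × (depth of known layers): K_A = 81125 − 3240×29.5 = −14455; K_B = 87080 − 3240×(0.573 + 31.1) = −15540.52.
Balance: K_A − x×(3240 − 2960) = K_B, so x = (K_A − K_B)/(3240 − 2960) = 1085.52/280 = 3.88 km.

3.88 km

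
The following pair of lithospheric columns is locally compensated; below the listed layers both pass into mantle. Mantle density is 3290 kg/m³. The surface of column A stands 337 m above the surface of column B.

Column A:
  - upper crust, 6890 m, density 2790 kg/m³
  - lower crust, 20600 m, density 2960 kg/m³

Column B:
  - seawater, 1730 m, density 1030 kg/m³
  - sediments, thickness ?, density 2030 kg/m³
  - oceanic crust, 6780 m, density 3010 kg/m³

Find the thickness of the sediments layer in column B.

2640 m

Take the compensation level at the base of the deeper column (depth z_c below the surface of column A) and equate Σ ρ_i t_i down to z_c; mantle fills any gap and the z_c terms cancel.
Column A: 6890×2790 + 20600×2960 + (z_c − 27490)×3290
Column B: 337×0 + 1730×1030 + x×2030 + 6780×3010 + (z_c − 337 − 8510 − x)×3290
The z_c×3290 term appears on both sides and cancels. Collect the known terms of each column as K = Σ(ρt)_known − 3290 × (depth of known layers): K_A = 80199100 − 3290×27490 = −10243000; K_B = 22189700 − 3290×(337 + 8510) = −6916930.
Balance: K_A = K_B − x×(3290 − 2030), so x = (K_B − K_A)/(3290 − 2030) = 3326070/1260 = 2640 m.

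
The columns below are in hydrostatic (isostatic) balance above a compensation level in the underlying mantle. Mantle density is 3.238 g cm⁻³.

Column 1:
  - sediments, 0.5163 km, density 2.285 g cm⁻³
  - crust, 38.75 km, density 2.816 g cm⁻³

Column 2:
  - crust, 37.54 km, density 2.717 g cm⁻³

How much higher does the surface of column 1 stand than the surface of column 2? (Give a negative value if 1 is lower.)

For any compensation level in the mantle, the mantle terms cancel and isostasy reduces to e = (Σt_1 − Σt_2) − (Σ(ρt)_1 − Σ(ρt)_2) / ρ_m.
Σt_1 = 39.2663 km; Σt_2 = 37.54 km; Σ(ρt)_1 = 110.299746; Σ(ρt)_2 = 101.99618 (in km·g cm⁻³).
e = (39.2663 − 37.54) − (110.299746 − 101.99618) / 3.238 = −0.838 km.

−0.838 km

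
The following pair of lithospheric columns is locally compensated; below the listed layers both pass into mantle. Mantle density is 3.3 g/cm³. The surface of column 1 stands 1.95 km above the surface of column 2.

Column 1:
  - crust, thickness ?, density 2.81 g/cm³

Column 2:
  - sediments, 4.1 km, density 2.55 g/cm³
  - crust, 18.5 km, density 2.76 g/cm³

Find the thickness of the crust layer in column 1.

39.8 km

Take the compensation level at the base of the deeper column (depth z_c below the surface of column 1) and equate Σ ρ_i t_i down to z_c; mantle fills any gap and the z_c terms cancel.
Column 1: x×2.81 + (z_c − 0 − x)×3.3
Column 2: 1.95×0 + 4.1×2.55 + 18.5×2.76 + (z_c − 1.95 − 22.6)×3.3
The z_c×3.3 term appears on both sides and cancels. Collect the known terms of each column as K = Σ(ρt)_known − 3.3 × (depth of known layers): K_1 = 0 − 3.3×0 = 0; K_2 = 61.515 − 3.3×(1.95 + 22.6) = −19.5.
Balance: K_1 − x×(3.3 − 2.81) = K_2, so x = (K_1 − K_2)/(3.3 − 2.81) = 19.5/0.49 = 39.8 km.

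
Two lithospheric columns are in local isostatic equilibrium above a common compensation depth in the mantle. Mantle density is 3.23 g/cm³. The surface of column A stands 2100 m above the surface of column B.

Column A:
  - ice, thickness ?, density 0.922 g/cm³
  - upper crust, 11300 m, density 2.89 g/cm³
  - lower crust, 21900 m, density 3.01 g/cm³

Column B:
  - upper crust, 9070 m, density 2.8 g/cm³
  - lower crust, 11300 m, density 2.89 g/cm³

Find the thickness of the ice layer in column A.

2540 m

Take the compensation level at the base of the deeper column (depth z_c below the surface of column A) and equate Σ ρ_i t_i down to z_c; mantle fills any gap and the z_c terms cancel.
Column A: x×0.922 + 11300×2.89 + 21900×3.01 + (z_c − 33200 − x)×3.23
Column B: 2100×0 + 9070×2.8 + 11300×2.89 + (z_c − 2100 − 20370)×3.23
The z_c×3.23 term appears on both sides and cancels. Collect the known terms of each column as K = Σ(ρt)_known − 3.23 × (depth of known layers): K_A = 98576 − 3.23×33200 = −8660; K_B = 58053 − 3.23×(2100 + 20370) = −14525.1.
Balance: K_A − x×(3.23 − 0.922) = K_B, so x = (K_A − K_B)/(3.23 − 0.922) = 5865.1/2.308 = 2540 m.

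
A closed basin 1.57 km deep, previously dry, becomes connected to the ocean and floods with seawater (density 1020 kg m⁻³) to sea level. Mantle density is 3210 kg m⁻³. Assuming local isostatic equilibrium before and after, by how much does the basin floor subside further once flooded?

0.731 km

After flooding the water column is d + s deep. Its weight must equal the weight of mantle displaced by the extra subsidence s: (d + s) ρ_w = s ρ_m.
s = d ρ_w / (ρ_m − ρ_w) = 1.57 km × 1020/(3210 − 1020) = 0.731 km.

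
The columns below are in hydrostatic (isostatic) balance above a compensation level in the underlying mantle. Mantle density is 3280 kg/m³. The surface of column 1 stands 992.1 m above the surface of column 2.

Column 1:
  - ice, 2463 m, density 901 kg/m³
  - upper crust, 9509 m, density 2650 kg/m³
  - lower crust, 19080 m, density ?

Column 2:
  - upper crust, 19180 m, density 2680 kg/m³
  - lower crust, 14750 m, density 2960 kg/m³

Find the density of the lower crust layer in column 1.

2880 kg/m³

Take the compensation level at the base of the deeper column (depth z_c below the surface of column 1) and equate Σ ρ_i t_i down to z_c; mantle fills any gap and the z_c terms cancel.
Column 1: 2463×901 + 9509×2650 + 19080×ρ + (z_c − 31052)×3280
Column 2: 992.1×0 + 19180×2680 + 14750×2960 + (z_c − 992.1 − 33930)×3280
The z_c×3280 term appears on both sides and cancels. Collect the known terms of each column as K = Σ(ρt)_known − 3280 × (depth of known layers): K_1 = 27418013 − 3280×31052 = −74432547; K_2 = 95062400 − 3280×(992.1 + 33930) = −19482088.
Balance: K_1 + 19080×ρ = K_2, so ρ = (K_2 − K_1)/19080 = 54950500/19080 = 2880 kg/m³.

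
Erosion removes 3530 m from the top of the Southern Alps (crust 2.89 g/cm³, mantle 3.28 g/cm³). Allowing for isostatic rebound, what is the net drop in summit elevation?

420 m

Rebound u = e ρ_c/ρ_m = 3530 m × 2.89/3.28 = 3110 m.
Net surface drop = e − u = 3530 m − 3110 m = e (ρ_m − ρ_c)/ρ_m = 420 m.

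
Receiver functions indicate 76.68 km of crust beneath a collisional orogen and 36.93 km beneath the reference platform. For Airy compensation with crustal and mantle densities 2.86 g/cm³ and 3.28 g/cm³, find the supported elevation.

5.09 km

Excess crust Δ = 76.68 km − 36.93 km = 39.75 km, split between elevation h and root r with h + r = Δ.
Airy balance ρ_c h = (ρ_m − ρ_c) r gives r = h ρ_c/(ρ_m − ρ_c), so h (1 + ρ_c/(ρ_m − ρ_c)) = Δ, i.e. h = Δ (ρ_m − ρ_c)/ρ_m.
h = 39.75 km × 0.42/3.28 = 5.09 km.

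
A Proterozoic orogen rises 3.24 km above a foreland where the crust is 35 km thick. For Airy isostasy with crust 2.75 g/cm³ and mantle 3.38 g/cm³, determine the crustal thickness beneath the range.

52.4 km

Root depth r = h ρ_c / (ρ_m − ρ_c) = 3.24 km × 2.75 / 0.63 = 14.14 km.
Total thickness = T + h + r = 35 km + 3.24 km + 14.14 km = 52.4 km.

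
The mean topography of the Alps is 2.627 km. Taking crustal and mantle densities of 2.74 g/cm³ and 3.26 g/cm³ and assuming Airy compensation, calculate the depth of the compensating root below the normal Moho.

13.8 km

In Airy isostatic equilibrium: the weight of the topography is balanced by the buoyancy of the root, ρ_c h = (ρ_m − ρ_c) r.
r = h · ρ_c / (ρ_m − ρ_c) = 2.627 km × 2.74 / (3.26 − 2.74) = 13.8 km.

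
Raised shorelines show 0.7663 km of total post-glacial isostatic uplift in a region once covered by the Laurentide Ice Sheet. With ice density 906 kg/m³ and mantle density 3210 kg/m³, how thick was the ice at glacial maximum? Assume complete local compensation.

u = t ρ_ice/ρ_m → t = u ρ_m/ρ_ice = 0.7663 km × 3210/906 = 2.72 km.

2.72 km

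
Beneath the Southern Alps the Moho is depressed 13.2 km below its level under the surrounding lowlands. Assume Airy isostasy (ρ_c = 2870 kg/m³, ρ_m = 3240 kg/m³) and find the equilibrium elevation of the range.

1.7 km

By Archimedes' principle applied to the lithosphere: ρ_c h = (ρ_m − ρ_c) r.
h = r (ρ_m − ρ_c) / ρ_c = 13.2 km × (3240 − 2870) / 2870 = 1.7 km.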